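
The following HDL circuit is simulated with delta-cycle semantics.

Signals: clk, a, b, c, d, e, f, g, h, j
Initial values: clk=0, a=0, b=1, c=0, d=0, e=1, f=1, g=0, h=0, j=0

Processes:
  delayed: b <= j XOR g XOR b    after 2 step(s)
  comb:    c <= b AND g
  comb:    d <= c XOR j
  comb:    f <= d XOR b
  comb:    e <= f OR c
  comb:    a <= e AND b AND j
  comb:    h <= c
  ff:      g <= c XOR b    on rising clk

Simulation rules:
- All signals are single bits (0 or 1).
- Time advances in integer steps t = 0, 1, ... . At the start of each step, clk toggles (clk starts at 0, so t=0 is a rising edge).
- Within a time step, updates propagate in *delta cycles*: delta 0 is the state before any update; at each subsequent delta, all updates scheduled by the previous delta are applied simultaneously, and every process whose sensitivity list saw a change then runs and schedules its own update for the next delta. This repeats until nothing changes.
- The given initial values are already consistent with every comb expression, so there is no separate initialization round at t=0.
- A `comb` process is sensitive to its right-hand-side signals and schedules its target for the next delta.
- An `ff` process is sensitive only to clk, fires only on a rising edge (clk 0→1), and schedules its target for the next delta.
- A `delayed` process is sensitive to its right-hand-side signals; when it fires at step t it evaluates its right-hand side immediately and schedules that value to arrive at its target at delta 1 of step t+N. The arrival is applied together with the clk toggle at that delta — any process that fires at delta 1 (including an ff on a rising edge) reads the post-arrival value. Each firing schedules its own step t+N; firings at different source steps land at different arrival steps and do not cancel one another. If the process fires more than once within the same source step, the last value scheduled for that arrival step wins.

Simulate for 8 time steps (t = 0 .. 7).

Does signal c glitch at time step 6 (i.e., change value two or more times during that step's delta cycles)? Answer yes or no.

[bits: h,g,d,e,b,clk,a,j,f,c]
t=0: Δ0=0001100010 Δ1=0001110010 Δ2=0101110010 Δ3=0101110011 Δ4=1111110011 Δ5=1111110001 | 5Δ
t=1: Δ0=1111110001 Δ1=1111100001 | 1Δ
t=2: Δ0=1111100001 Δ1=1111010001 Δ2=1111010010 Δ3=0101010010 Δ4=0101010000 Δ5=0100010000 | 5Δ
t=3: Δ0=0100010000 Δ1=0100000000 | 1Δ
t=4: Δ0=0100000000 Δ1=0100110000 Δ2=0100110011 Δ3=1111110011 Δ4=1111110001 | 4Δ
t=5: Δ0=1111110001 Δ1=1111100001 | 1Δ
t=6: Δ0=1111100001 Δ1=1111010001 Δ2=1111010010 Δ3=0101010010 Δ4=0101010000 Δ5=0100010000 | 5Δ
t=7: Δ0=0100010000 Δ1=0100000000 | 1Δ

no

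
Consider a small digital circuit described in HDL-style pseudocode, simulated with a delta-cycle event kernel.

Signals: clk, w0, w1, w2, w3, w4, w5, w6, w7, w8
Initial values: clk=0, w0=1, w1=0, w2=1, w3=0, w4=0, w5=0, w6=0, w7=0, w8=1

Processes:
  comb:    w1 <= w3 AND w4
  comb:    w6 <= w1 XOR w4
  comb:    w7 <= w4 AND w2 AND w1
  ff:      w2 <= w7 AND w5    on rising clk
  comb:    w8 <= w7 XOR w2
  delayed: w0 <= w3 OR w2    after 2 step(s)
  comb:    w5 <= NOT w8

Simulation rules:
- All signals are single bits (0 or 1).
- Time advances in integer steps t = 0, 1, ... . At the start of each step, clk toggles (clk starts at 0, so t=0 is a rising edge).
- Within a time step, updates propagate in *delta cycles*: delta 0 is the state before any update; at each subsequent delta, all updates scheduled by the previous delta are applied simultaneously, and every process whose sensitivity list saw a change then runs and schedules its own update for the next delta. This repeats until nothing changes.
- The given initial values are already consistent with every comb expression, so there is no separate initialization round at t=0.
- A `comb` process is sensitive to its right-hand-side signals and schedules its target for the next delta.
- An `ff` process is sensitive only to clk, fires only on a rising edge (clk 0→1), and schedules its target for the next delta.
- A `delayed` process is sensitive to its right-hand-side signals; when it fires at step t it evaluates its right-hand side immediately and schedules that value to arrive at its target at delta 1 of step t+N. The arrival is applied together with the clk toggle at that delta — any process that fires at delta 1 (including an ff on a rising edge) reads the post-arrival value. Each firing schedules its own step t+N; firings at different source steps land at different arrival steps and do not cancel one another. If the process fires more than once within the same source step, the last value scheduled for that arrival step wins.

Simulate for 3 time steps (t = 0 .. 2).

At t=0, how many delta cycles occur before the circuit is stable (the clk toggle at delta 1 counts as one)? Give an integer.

4

t=0 Δ0: w1=0 clk=0 w7=0 w0=1 w5=0 w4=0 w2=1 w3=0 w6=0 w8=1
  Δ1: clk:0→1
  Δ2: w2:1→0
  Δ3: w8:1→0
  Δ4: w5:0→1
  (4Δ to stable)
t=1 Δ0: w1=0 clk=1 w7=0 w0=1 w5=1 w4=0 w2=0 w3=0 w6=0 w8=0
  Δ1: clk:1→0
  (1Δ to stable)
t=2 Δ0: w1=0 clk=0 w7=0 w0=1 w5=1 w4=0 w2=0 w3=0 w6=0 w8=0
  Δ1: clk:0→1, w0:1→0
  (1Δ to stable)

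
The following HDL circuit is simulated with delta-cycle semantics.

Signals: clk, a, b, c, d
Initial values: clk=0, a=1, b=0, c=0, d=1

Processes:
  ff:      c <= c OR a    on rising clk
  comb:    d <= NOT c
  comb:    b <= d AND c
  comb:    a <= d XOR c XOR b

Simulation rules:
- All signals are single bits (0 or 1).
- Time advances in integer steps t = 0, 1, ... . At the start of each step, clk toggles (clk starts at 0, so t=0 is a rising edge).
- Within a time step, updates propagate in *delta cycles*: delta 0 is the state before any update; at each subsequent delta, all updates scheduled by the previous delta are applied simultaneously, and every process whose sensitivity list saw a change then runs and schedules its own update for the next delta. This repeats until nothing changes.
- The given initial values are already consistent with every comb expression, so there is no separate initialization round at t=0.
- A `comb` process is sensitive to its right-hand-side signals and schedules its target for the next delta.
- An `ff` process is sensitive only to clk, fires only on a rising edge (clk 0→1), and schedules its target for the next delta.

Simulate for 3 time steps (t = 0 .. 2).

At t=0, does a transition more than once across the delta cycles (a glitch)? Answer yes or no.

yes

t0.Δ0 clk=0 d=1 a=1 c=0 b=0
t0.Δ1 clk=1 d=1 a=1 c=0 b=0
t0.Δ2 clk=1 d=1 a=1 c=1 b=0
t0.Δ3 clk=1 d=0 a=0 c=1 b=1
t0.Δ4 clk=1 d=0 a=0 c=1 b=0
t0.Δ5 clk=1 d=0 a=1 c=1 b=0
t1.Δ0 clk=1 d=0 a=1 c=1 b=0
t1.Δ1 clk=0 d=0 a=1 c=1 b=0
t2.Δ0 clk=0 d=0 a=1 c=1 b=0
t2.Δ1 clk=1 d=0 a=1 c=1 b=0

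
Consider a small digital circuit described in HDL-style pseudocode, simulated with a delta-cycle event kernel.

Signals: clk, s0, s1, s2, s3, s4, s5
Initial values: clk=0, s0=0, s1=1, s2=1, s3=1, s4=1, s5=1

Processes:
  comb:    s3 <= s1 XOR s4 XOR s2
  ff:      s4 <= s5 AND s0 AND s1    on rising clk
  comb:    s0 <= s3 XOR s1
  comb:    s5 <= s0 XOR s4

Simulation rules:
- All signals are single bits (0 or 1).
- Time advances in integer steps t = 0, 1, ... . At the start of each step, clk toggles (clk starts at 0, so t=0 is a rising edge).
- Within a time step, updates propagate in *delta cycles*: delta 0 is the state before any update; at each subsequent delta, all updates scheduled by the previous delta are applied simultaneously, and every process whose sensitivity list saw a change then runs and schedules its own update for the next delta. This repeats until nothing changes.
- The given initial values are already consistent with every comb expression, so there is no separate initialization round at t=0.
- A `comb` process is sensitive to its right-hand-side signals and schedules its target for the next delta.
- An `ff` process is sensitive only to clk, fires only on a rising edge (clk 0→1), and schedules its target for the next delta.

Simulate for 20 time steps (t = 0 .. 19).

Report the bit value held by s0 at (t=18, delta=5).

t=0 Δ0: s2=1 s1=1 s4=1 s0=0 s5=1 s3=1 clk=0
  Δ1: clk:0→1
  Δ2: s4:1→0
  Δ3: s5:1→0, s3:1→0
  Δ4: s0:0→1
  Δ5: s5:0→1
  (5Δ to stable)
t=1 Δ0: s2=1 s1=1 s4=0 s0=1 s5=1 s3=0 clk=1
  Δ1: clk:1→0
  (1Δ to stable)
t=2 Δ0: s2=1 s1=1 s4=0 s0=1 s5=1 s3=0 clk=0
  Δ1: clk:0→1
  Δ2: s4:0→1
  Δ3: s5:1→0, s3:0→1
  Δ4: s0:1→0
  Δ5: s5:0→1
  (5Δ to stable)
t=3 Δ0: s2=1 s1=1 s4=1 s0=0 s5=1 s3=1 clk=1
  Δ1: clk:1→0
  (1Δ to stable)
t=4 Δ0: s2=1 s1=1 s4=1 s0=0 s5=1 s3=1 clk=0
  Δ1: clk:0→1
  Δ2: s4:1→0
  Δ3: s5:1→0, s3:1→0
  Δ4: s0:0→1
  Δ5: s5:0→1
  (5Δ to stable)
t=5 Δ0: s2=1 s1=1 s4=0 s0=1 s5=1 s3=0 clk=1
  Δ1: clk:1→0
  (1Δ to stable)
t=6 Δ0: s2=1 s1=1 s4=0 s0=1 s5=1 s3=0 clk=0
  Δ1: clk:0→1
  Δ2: s4:0→1
  Δ3: s5:1→0, s3:0→1
  Δ4: s0:1→0
  Δ5: s5:0→1
  (5Δ to stable)
t=7 Δ0: s2=1 s1=1 s4=1 s0=0 s5=1 s3=1 clk=1
  Δ1: clk:1→0
  (1Δ to stable)
t=8 Δ0: s2=1 s1=1 s4=1 s0=0 s5=1 s3=1 clk=0
  Δ1: clk:0→1
  Δ2: s4:1→0
  Δ3: s5:1→0, s3:1→0
  Δ4: s0:0→1
  Δ5: s5:0→1
  (5Δ to stable)
t=9 Δ0: s2=1 s1=1 s4=0 s0=1 s5=1 s3=0 clk=1
  Δ1: clk:1→0
  (1Δ to stable)
t=10 Δ0: s2=1 s1=1 s4=0 s0=1 s5=1 s3=0 clk=0
  Δ1: clk:0→1
  Δ2: s4:0→1
  Δ3: s5:1→0, s3:0→1
  Δ4: s0:1→0
  Δ5: s5:0→1
  (5Δ to stable)
t=11 Δ0: s2=1 s1=1 s4=1 s0=0 s5=1 s3=1 clk=1
  Δ1: clk:1→0
  (1Δ to stable)
t=12 Δ0: s2=1 s1=1 s4=1 s0=0 s5=1 s3=1 clk=0
  Δ1: clk:0→1
  Δ2: s4:1→0
  Δ3: s5:1→0, s3:1→0
  Δ4: s0:0→1
  Δ5: s5:0→1
  (5Δ to stable)
t=13 Δ0: s2=1 s1=1 s4=0 s0=1 s5=1 s3=0 clk=1
  Δ1: clk:1→0
  (1Δ to stable)
t=14 Δ0: s2=1 s1=1 s4=0 s0=1 s5=1 s3=0 clk=0
  Δ1: clk:0→1
  Δ2: s4:0→1
  Δ3: s5:1→0, s3:0→1
  Δ4: s0:1→0
  Δ5: s5:0→1
  (5Δ to stable)
t=15 Δ0: s2=1 s1=1 s4=1 s0=0 s5=1 s3=1 clk=1
  Δ1: clk:1→0
  (1Δ to stable)
t=16 Δ0: s2=1 s1=1 s4=1 s0=0 s5=1 s3=1 clk=0
  Δ1: clk:0→1
  Δ2: s4:1→0
  Δ3: s5:1→0, s3:1→0
  Δ4: s0:0→1
  Δ5: s5:0→1
  (5Δ to stable)
t=17 Δ0: s2=1 s1=1 s4=0 s0=1 s5=1 s3=0 clk=1
  Δ1: clk:1→0
  (1Δ to stable)
t=18 Δ0: s2=1 s1=1 s4=0 s0=1 s5=1 s3=0 clk=0
  Δ1: clk:0→1
  Δ2: s4:0→1
  Δ3: s5:1→0, s3:0→1
  Δ4: s0:1→0
  Δ5: s5:0→1
  (5Δ to stable)
t=19 Δ0: s2=1 s1=1 s4=1 s0=0 s5=1 s3=1 clk=1
  Δ1: clk:1→0
  (1Δ to stable)

0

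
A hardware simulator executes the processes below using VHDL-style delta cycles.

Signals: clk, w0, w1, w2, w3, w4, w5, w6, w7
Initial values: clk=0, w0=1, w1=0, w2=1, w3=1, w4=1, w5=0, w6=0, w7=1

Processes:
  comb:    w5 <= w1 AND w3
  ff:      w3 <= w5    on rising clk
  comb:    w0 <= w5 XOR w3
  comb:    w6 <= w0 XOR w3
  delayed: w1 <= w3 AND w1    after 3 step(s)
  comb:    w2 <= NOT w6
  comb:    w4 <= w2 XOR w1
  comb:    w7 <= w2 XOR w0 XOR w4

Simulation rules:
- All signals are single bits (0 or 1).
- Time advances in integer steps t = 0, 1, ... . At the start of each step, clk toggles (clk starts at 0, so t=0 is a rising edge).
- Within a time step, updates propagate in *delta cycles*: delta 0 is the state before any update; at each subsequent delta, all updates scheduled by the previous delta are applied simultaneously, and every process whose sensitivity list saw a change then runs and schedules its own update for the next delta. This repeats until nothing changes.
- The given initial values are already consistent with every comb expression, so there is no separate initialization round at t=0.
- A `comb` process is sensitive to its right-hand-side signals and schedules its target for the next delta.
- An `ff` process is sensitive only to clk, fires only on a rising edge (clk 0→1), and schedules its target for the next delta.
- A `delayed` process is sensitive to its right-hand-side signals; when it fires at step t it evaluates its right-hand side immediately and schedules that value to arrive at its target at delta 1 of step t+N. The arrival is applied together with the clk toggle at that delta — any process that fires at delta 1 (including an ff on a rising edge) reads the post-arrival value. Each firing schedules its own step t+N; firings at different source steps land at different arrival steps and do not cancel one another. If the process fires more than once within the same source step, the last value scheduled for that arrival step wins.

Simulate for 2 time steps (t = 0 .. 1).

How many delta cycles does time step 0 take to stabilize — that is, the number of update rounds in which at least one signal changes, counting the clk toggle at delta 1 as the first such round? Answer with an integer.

t0.Δ0 w2=1 w0=1 w5=0 w7=1 w1=0 w6=0 w4=1 clk=0 w3=1
t0.Δ1 w2=1 w0=1 w5=0 w7=1 w1=0 w6=0 w4=1 clk=1 w3=1
t0.Δ2 w2=1 w0=1 w5=0 w7=1 w1=0 w6=0 w4=1 clk=1 w3=0
t0.Δ3 w2=1 w0=0 w5=0 w7=1 w1=0 w6=1 w4=1 clk=1 w3=0
t0.Δ4 w2=0 w0=0 w5=0 w7=0 w1=0 w6=0 w4=1 clk=1 w3=0
t0.Δ5 w2=1 w0=0 w5=0 w7=1 w1=0 w6=0 w4=0 clk=1 w3=0
t0.Δ6 w2=1 w0=0 w5=0 w7=1 w1=0 w6=0 w4=1 clk=1 w3=0
t0.Δ7 w2=1 w0=0 w5=0 w7=0 w1=0 w6=0 w4=1 clk=1 w3=0
t1.Δ0 w2=1 w0=0 w5=0 w7=0 w1=0 w6=0 w4=1 clk=1 w3=0
t1.Δ1 w2=1 w0=0 w5=0 w7=0 w1=0 w6=0 w4=1 clk=0 w3=0

7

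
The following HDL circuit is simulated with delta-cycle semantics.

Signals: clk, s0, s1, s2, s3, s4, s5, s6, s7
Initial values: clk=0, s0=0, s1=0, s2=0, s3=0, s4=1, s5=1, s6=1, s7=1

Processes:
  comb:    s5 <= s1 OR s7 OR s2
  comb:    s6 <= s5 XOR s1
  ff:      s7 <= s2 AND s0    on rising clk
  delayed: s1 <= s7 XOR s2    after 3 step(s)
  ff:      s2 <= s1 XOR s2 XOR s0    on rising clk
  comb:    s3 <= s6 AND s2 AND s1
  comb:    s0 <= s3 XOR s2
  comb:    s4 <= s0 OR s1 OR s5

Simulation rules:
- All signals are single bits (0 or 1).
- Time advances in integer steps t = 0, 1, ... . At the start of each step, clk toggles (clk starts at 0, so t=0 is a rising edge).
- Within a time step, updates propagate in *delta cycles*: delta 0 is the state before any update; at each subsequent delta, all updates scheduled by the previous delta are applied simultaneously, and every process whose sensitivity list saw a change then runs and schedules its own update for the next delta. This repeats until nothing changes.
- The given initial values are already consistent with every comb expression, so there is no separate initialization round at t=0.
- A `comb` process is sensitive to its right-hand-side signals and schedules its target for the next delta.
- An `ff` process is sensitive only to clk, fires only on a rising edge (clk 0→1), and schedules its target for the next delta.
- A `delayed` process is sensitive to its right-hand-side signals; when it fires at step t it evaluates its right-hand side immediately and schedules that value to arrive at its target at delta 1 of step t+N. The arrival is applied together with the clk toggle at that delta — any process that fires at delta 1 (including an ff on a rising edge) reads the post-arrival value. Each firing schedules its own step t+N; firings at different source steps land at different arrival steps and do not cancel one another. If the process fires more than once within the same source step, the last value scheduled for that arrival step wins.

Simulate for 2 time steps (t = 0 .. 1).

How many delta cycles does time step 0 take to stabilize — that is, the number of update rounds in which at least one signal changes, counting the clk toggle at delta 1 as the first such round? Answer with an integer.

t0.Δ0 s6=1 s3=0 s4=1 s7=1 s1=0 s5=1 s2=0 clk=0 s0=0
t0.Δ1 s6=1 s3=0 s4=1 s7=1 s1=0 s5=1 s2=0 clk=1 s0=0
t0.Δ2 s6=1 s3=0 s4=1 s7=0 s1=0 s5=1 s2=0 clk=1 s0=0
t0.Δ3 s6=1 s3=0 s4=1 s7=0 s1=0 s5=0 s2=0 clk=1 s0=0
t0.Δ4 s6=0 s3=0 s4=0 s7=0 s1=0 s5=0 s2=0 clk=1 s0=0
t1.Δ0 s6=0 s3=0 s4=0 s7=0 s1=0 s5=0 s2=0 clk=1 s0=0
t1.Δ1 s6=0 s3=0 s4=0 s7=0 s1=0 s5=0 s2=0 clk=0 s0=0

4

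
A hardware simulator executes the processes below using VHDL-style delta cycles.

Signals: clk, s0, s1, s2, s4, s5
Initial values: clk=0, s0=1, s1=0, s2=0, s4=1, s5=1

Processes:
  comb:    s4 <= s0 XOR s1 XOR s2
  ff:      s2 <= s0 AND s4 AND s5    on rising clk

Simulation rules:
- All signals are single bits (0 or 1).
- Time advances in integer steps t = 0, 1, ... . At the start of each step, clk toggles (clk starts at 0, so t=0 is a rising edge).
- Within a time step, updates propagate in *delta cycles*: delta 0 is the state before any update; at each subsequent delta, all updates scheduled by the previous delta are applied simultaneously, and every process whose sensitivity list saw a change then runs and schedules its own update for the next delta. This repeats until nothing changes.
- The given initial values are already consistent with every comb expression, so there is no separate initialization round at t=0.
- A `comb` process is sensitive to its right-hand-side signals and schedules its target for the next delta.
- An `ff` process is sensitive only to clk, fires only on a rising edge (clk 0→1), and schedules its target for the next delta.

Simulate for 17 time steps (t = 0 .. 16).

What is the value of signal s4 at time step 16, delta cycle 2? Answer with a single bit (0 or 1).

t=0 Δ0: s1=0 s4=1 s2=0 s0=1 s5=1 clk=0
  Δ1: clk:0→1
  Δ2: s2:0→1
  Δ3: s4:1→0
  (3Δ to stable)
t=1 Δ0: s1=0 s4=0 s2=1 s0=1 s5=1 clk=1
  Δ1: clk:1→0
  (1Δ to stable)
t=2 Δ0: s1=0 s4=0 s2=1 s0=1 s5=1 clk=0
  Δ1: clk:0→1
  Δ2: s2:1→0
  Δ3: s4:0→1
  (3Δ to stable)
t=3 Δ0: s1=0 s4=1 s2=0 s0=1 s5=1 clk=1
  Δ1: clk:1→0
  (1Δ to stable)
t=4 Δ0: s1=0 s4=1 s2=0 s0=1 s5=1 clk=0
  Δ1: clk:0→1
  Δ2: s2:0→1
  Δ3: s4:1→0
  (3Δ to stable)
t=5 Δ0: s1=0 s4=0 s2=1 s0=1 s5=1 clk=1
  Δ1: clk:1→0
  (1Δ to stable)
t=6 Δ0: s1=0 s4=0 s2=1 s0=1 s5=1 clk=0
  Δ1: clk:0→1
  Δ2: s2:1→0
  Δ3: s4:0→1
  (3Δ to stable)
t=7 Δ0: s1=0 s4=1 s2=0 s0=1 s5=1 clk=1
  Δ1: clk:1→0
  (1Δ to stable)
t=8 Δ0: s1=0 s4=1 s2=0 s0=1 s5=1 clk=0
  Δ1: clk:0→1
  Δ2: s2:0→1
  Δ3: s4:1→0
  (3Δ to stable)
t=9 Δ0: s1=0 s4=0 s2=1 s0=1 s5=1 clk=1
  Δ1: clk:1→0
  (1Δ to stable)
t=10 Δ0: s1=0 s4=0 s2=1 s0=1 s5=1 clk=0
  Δ1: clk:0→1
  Δ2: s2:1→0
  Δ3: s4:0→1
  (3Δ to stable)
t=11 Δ0: s1=0 s4=1 s2=0 s0=1 s5=1 clk=1
  Δ1: clk:1→0
  (1Δ to stable)
t=12 Δ0: s1=0 s4=1 s2=0 s0=1 s5=1 clk=0
  Δ1: clk:0→1
  Δ2: s2:0→1
  Δ3: s4:1→0
  (3Δ to stable)
t=13 Δ0: s1=0 s4=0 s2=1 s0=1 s5=1 clk=1
  Δ1: clk:1→0
  (1Δ to stable)
t=14 Δ0: s1=0 s4=0 s2=1 s0=1 s5=1 clk=0
  Δ1: clk:0→1
  Δ2: s2:1→0
  Δ3: s4:0→1
  (3Δ to stable)
t=15 Δ0: s1=0 s4=1 s2=0 s0=1 s5=1 clk=1
  Δ1: clk:1→0
  (1Δ to stable)
t=16 Δ0: s1=0 s4=1 s2=0 s0=1 s5=1 clk=0
  Δ1: clk:0→1
  Δ2: s2:0→1
  Δ3: s4:1→0
  (3Δ to stable)

1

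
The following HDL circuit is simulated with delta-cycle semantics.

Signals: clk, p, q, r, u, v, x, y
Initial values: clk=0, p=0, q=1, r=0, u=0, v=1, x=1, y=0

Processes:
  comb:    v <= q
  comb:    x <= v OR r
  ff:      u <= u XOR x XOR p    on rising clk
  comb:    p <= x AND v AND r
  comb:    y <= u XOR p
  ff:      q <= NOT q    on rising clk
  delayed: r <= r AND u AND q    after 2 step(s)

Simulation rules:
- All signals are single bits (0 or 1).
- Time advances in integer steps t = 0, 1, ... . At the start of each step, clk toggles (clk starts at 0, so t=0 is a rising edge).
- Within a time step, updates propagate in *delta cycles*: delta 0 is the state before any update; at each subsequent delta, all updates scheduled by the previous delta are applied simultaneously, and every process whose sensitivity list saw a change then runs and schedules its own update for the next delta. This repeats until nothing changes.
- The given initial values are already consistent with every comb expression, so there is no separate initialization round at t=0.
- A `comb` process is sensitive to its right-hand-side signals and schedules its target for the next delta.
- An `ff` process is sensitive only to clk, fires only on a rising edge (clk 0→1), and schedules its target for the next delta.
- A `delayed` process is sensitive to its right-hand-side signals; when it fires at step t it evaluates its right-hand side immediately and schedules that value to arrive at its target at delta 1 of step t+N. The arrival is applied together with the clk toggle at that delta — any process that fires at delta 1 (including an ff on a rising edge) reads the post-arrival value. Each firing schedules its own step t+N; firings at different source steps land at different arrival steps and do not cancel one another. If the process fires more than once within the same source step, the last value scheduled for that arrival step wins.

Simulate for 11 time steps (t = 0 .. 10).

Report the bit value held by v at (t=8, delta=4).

t0.Δ0 p=0 r=0 q=1 u=0 x=1 clk=0 v=1 y=0
t0.Δ1 p=0 r=0 q=1 u=0 x=1 clk=1 v=1 y=0
t0.Δ2 p=0 r=0 q=0 u=1 x=1 clk=1 v=1 y=0
t0.Δ3 p=0 r=0 q=0 u=1 x=1 clk=1 v=0 y=1
t0.Δ4 p=0 r=0 q=0 u=1 x=0 clk=1 v=0 y=1
t1.Δ0 p=0 r=0 q=0 u=1 x=0 clk=1 v=0 y=1
t1.Δ1 p=0 r=0 q=0 u=1 x=0 clk=0 v=0 y=1
t2.Δ0 p=0 r=0 q=0 u=1 x=0 clk=0 v=0 y=1
t2.Δ1 p=0 r=0 q=0 u=1 x=0 clk=1 v=0 y=1
t2.Δ2 p=0 r=0 q=1 u=1 x=0 clk=1 v=0 y=1
t2.Δ3 p=0 r=0 q=1 u=1 x=0 clk=1 v=1 y=1
t2.Δ4 p=0 r=0 q=1 u=1 x=1 clk=1 v=1 y=1
t3.Δ0 p=0 r=0 q=1 u=1 x=1 clk=1 v=1 y=1
t3.Δ1 p=0 r=0 q=1 u=1 x=1 clk=0 v=1 y=1
t4.Δ0 p=0 r=0 q=1 u=1 x=1 clk=0 v=1 y=1
t4.Δ1 p=0 r=0 q=1 u=1 x=1 clk=1 v=1 y=1
t4.Δ2 p=0 r=0 q=0 u=0 x=1 clk=1 v=1 y=1
t4.Δ3 p=0 r=0 q=0 u=0 x=1 clk=1 v=0 y=0
t4.Δ4 p=0 r=0 q=0 u=0 x=0 clk=1 v=0 y=0
t5.Δ0 p=0 r=0 q=0 u=0 x=0 clk=1 v=0 y=0
t5.Δ1 p=0 r=0 q=0 u=0 x=0 clk=0 v=0 y=0
t6.Δ0 p=0 r=0 q=0 u=0 x=0 clk=0 v=0 y=0
t6.Δ1 p=0 r=0 q=0 u=0 x=0 clk=1 v=0 y=0
t6.Δ2 p=0 r=0 q=1 u=0 x=0 clk=1 v=0 y=0
t6.Δ3 p=0 r=0 q=1 u=0 x=0 clk=1 v=1 y=0
t6.Δ4 p=0 r=0 q=1 u=0 x=1 clk=1 v=1 y=0
t7.Δ0 p=0 r=0 q=1 u=0 x=1 clk=1 v=1 y=0
t7.Δ1 p=0 r=0 q=1 u=0 x=1 clk=0 v=1 y=0
t8.Δ0 p=0 r=0 q=1 u=0 x=1 clk=0 v=1 y=0
t8.Δ1 p=0 r=0 q=1 u=0 x=1 clk=1 v=1 y=0
t8.Δ2 p=0 r=0 q=0 u=1 x=1 clk=1 v=1 y=0
t8.Δ3 p=0 r=0 q=0 u=1 x=1 clk=1 v=0 y=1
t8.Δ4 p=0 r=0 q=0 u=1 x=0 clk=1 v=0 y=1
t9.Δ0 p=0 r=0 q=0 u=1 x=0 clk=1 v=0 y=1
t9.Δ1 p=0 r=0 q=0 u=1 x=0 clk=0 v=0 y=1
t10.Δ0 p=0 r=0 q=0 u=1 x=0 clk=0 v=0 y=1
t10.Δ1 p=0 r=0 q=0 u=1 x=0 clk=1 v=0 y=1
t10.Δ2 p=0 r=0 q=1 u=1 x=0 clk=1 v=0 y=1
t10.Δ3 p=0 r=0 q=1 u=1 x=0 clk=1 v=1 y=1
t10.Δ4 p=0 r=0 q=1 u=1 x=1 clk=1 v=1 y=1

0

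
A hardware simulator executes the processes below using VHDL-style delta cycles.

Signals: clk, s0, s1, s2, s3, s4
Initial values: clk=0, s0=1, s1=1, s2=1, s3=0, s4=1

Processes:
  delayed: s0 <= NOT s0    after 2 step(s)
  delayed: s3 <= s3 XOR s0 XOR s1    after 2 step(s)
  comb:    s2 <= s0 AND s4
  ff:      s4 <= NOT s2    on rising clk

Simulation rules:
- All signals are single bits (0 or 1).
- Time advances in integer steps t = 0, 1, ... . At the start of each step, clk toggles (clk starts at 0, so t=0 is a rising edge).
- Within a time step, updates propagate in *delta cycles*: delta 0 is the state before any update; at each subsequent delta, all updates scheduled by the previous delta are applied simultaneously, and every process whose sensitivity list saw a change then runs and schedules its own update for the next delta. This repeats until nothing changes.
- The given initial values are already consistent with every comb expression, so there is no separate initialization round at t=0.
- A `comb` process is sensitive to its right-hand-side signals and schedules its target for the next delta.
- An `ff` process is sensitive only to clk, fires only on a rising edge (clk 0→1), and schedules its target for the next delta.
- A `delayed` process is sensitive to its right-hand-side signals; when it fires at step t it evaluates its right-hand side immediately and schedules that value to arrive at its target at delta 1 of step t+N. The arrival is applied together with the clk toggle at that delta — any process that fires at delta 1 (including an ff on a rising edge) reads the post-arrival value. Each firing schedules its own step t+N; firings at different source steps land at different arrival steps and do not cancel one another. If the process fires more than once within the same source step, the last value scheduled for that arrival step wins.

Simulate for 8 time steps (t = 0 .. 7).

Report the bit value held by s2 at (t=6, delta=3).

1

t=0 Δ0: s1=1 s4=1 s3=0 s2=1 s0=1 clk=0
  Δ1: clk:0→1
  Δ2: s4:1→0
  Δ3: s2:1→0
  (3Δ to stable)
t=1 Δ0: s1=1 s4=0 s3=0 s2=0 s0=1 clk=1
  Δ1: clk:1→0
  (1Δ to stable)
t=2 Δ0: s1=1 s4=0 s3=0 s2=0 s0=1 clk=0
  Δ1: clk:0→1
  Δ2: s4:0→1
  Δ3: s2:0→1
  (3Δ to stable)
t=3 Δ0: s1=1 s4=1 s3=0 s2=1 s0=1 clk=1
  Δ1: clk:1→0
  (1Δ to stable)
t=4 Δ0: s1=1 s4=1 s3=0 s2=1 s0=1 clk=0
  Δ1: clk:0→1
  Δ2: s4:1→0
  Δ3: s2:1→0
  (3Δ to stable)
t=5 Δ0: s1=1 s4=0 s3=0 s2=0 s0=1 clk=1
  Δ1: clk:1→0
  (1Δ to stable)
t=6 Δ0: s1=1 s4=0 s3=0 s2=0 s0=1 clk=0
  Δ1: clk:0→1
  Δ2: s4:0→1
  Δ3: s2:0→1
  (3Δ to stable)
t=7 Δ0: s1=1 s4=1 s3=0 s2=1 s0=1 clk=1
  Δ1: clk:1→0
  (1Δ to stable)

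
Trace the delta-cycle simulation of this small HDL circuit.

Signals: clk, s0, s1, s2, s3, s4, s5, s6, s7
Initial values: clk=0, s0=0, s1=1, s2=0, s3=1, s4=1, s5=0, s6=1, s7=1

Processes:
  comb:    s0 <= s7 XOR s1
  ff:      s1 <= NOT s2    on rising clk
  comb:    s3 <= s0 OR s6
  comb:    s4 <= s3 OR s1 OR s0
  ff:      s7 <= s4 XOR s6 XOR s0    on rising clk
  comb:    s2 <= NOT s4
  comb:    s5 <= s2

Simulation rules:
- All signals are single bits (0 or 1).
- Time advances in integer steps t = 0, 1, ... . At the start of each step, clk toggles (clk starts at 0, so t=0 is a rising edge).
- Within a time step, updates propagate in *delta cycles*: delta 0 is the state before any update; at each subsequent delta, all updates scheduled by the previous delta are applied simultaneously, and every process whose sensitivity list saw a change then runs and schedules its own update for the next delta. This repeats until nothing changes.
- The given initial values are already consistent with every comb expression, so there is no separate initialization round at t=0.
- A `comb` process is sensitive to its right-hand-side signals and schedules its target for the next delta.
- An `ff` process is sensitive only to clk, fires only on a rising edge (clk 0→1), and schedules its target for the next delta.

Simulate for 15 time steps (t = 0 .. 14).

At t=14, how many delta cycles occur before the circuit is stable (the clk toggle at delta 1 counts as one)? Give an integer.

t0.Δ0 s7=1 s6=1 clk=0 s3=1 s0=0 s5=0 s1=1 s2=0 s4=1
t0.Δ1 s7=1 s6=1 clk=1 s3=1 s0=0 s5=0 s1=1 s2=0 s4=1
t0.Δ2 s7=0 s6=1 clk=1 s3=1 s0=0 s5=0 s1=1 s2=0 s4=1
t0.Δ3 s7=0 s6=1 clk=1 s3=1 s0=1 s5=0 s1=1 s2=0 s4=1
t1.Δ0 s7=0 s6=1 clk=1 s3=1 s0=1 s5=0 s1=1 s2=0 s4=1
t1.Δ1 s7=0 s6=1 clk=0 s3=1 s0=1 s5=0 s1=1 s2=0 s4=1
t2.Δ0 s7=0 s6=1 clk=0 s3=1 s0=1 s5=0 s1=1 s2=0 s4=1
t2.Δ1 s7=0 s6=1 clk=1 s3=1 s0=1 s5=0 s1=1 s2=0 s4=1
t2.Δ2 s7=1 s6=1 clk=1 s3=1 s0=1 s5=0 s1=1 s2=0 s4=1
t2.Δ3 s7=1 s6=1 clk=1 s3=1 s0=0 s5=0 s1=1 s2=0 s4=1
t3.Δ0 s7=1 s6=1 clk=1 s3=1 s0=0 s5=0 s1=1 s2=0 s4=1
t3.Δ1 s7=1 s6=1 clk=0 s3=1 s0=0 s5=0 s1=1 s2=0 s4=1
t4.Δ0 s7=1 s6=1 clk=0 s3=1 s0=0 s5=0 s1=1 s2=0 s4=1
t4.Δ1 s7=1 s6=1 clk=1 s3=1 s0=0 s5=0 s1=1 s2=0 s4=1
t4.Δ2 s7=0 s6=1 clk=1 s3=1 s0=0 s5=0 s1=1 s2=0 s4=1
t4.Δ3 s7=0 s6=1 clk=1 s3=1 s0=1 s5=0 s1=1 s2=0 s4=1
t5.Δ0 s7=0 s6=1 clk=1 s3=1 s0=1 s5=0 s1=1 s2=0 s4=1
t5.Δ1 s7=0 s6=1 clk=0 s3=1 s0=1 s5=0 s1=1 s2=0 s4=1
t6.Δ0 s7=0 s6=1 clk=0 s3=1 s0=1 s5=0 s1=1 s2=0 s4=1
t6.Δ1 s7=0 s6=1 clk=1 s3=1 s0=1 s5=0 s1=1 s2=0 s4=1
t6.Δ2 s7=1 s6=1 clk=1 s3=1 s0=1 s5=0 s1=1 s2=0 s4=1
t6.Δ3 s7=1 s6=1 clk=1 s3=1 s0=0 s5=0 s1=1 s2=0 s4=1
t7.Δ0 s7=1 s6=1 clk=1 s3=1 s0=0 s5=0 s1=1 s2=0 s4=1
t7.Δ1 s7=1 s6=1 clk=0 s3=1 s0=0 s5=0 s1=1 s2=0 s4=1
t8.Δ0 s7=1 s6=1 clk=0 s3=1 s0=0 s5=0 s1=1 s2=0 s4=1
t8.Δ1 s7=1 s6=1 clk=1 s3=1 s0=0 s5=0 s1=1 s2=0 s4=1
t8.Δ2 s7=0 s6=1 clk=1 s3=1 s0=0 s5=0 s1=1 s2=0 s4=1
t8.Δ3 s7=0 s6=1 clk=1 s3=1 s0=1 s5=0 s1=1 s2=0 s4=1
t9.Δ0 s7=0 s6=1 clk=1 s3=1 s0=1 s5=0 s1=1 s2=0 s4=1
t9.Δ1 s7=0 s6=1 clk=0 s3=1 s0=1 s5=0 s1=1 s2=0 s4=1
t10.Δ0 s7=0 s6=1 clk=0 s3=1 s0=1 s5=0 s1=1 s2=0 s4=1
t10.Δ1 s7=0 s6=1 clk=1 s3=1 s0=1 s5=0 s1=1 s2=0 s4=1
t10.Δ2 s7=1 s6=1 clk=1 s3=1 s0=1 s5=0 s1=1 s2=0 s4=1
t10.Δ3 s7=1 s6=1 clk=1 s3=1 s0=0 s5=0 s1=1 s2=0 s4=1
t11.Δ0 s7=1 s6=1 clk=1 s3=1 s0=0 s5=0 s1=1 s2=0 s4=1
t11.Δ1 s7=1 s6=1 clk=0 s3=1 s0=0 s5=0 s1=1 s2=0 s4=1
t12.Δ0 s7=1 s6=1 clk=0 s3=1 s0=0 s5=0 s1=1 s2=0 s4=1
t12.Δ1 s7=1 s6=1 clk=1 s3=1 s0=0 s5=0 s1=1 s2=0 s4=1
t12.Δ2 s7=0 s6=1 clk=1 s3=1 s0=0 s5=0 s1=1 s2=0 s4=1
t12.Δ3 s7=0 s6=1 clk=1 s3=1 s0=1 s5=0 s1=1 s2=0 s4=1
t13.Δ0 s7=0 s6=1 clk=1 s3=1 s0=1 s5=0 s1=1 s2=0 s4=1
t13.Δ1 s7=0 s6=1 clk=0 s3=1 s0=1 s5=0 s1=1 s2=0 s4=1
t14.Δ0 s7=0 s6=1 clk=0 s3=1 s0=1 s5=0 s1=1 s2=0 s4=1
t14.Δ1 s7=0 s6=1 clk=1 s3=1 s0=1 s5=0 s1=1 s2=0 s4=1
t14.Δ2 s7=1 s6=1 clk=1 s3=1 s0=1 s5=0 s1=1 s2=0 s4=1
t14.Δ3 s7=1 s6=1 clk=1 s3=1 s0=0 s5=0 s1=1 s2=0 s4=1

3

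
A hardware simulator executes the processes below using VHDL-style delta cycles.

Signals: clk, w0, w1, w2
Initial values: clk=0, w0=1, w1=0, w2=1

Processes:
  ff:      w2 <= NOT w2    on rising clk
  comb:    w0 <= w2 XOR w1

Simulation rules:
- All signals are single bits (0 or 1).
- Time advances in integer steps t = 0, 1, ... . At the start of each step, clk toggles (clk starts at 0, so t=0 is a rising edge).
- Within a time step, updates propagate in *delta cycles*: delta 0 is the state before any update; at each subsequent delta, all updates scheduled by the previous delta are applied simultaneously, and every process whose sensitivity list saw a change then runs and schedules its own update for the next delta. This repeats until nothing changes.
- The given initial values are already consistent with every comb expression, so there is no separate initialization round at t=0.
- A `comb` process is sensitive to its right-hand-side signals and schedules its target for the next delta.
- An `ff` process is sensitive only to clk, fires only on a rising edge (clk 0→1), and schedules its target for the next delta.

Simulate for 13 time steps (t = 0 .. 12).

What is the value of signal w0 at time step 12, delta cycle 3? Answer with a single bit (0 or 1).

t0.Δ0 w2=1 clk=0 w0=1 w1=0
t0.Δ1 w2=1 clk=1 w0=1 w1=0
t0.Δ2 w2=0 clk=1 w0=1 w1=0
t0.Δ3 w2=0 clk=1 w0=0 w1=0
t1.Δ0 w2=0 clk=1 w0=0 w1=0
t1.Δ1 w2=0 clk=0 w0=0 w1=0
t2.Δ0 w2=0 clk=0 w0=0 w1=0
t2.Δ1 w2=0 clk=1 w0=0 w1=0
t2.Δ2 w2=1 clk=1 w0=0 w1=0
t2.Δ3 w2=1 clk=1 w0=1 w1=0
t3.Δ0 w2=1 clk=1 w0=1 w1=0
t3.Δ1 w2=1 clk=0 w0=1 w1=0
t4.Δ0 w2=1 clk=0 w0=1 w1=0
t4.Δ1 w2=1 clk=1 w0=1 w1=0
t4.Δ2 w2=0 clk=1 w0=1 w1=0
t4.Δ3 w2=0 clk=1 w0=0 w1=0
t5.Δ0 w2=0 clk=1 w0=0 w1=0
t5.Δ1 w2=0 clk=0 w0=0 w1=0
t6.Δ0 w2=0 clk=0 w0=0 w1=0
t6.Δ1 w2=0 clk=1 w0=0 w1=0
t6.Δ2 w2=1 clk=1 w0=0 w1=0
t6.Δ3 w2=1 clk=1 w0=1 w1=0
t7.Δ0 w2=1 clk=1 w0=1 w1=0
t7.Δ1 w2=1 clk=0 w0=1 w1=0
t8.Δ0 w2=1 clk=0 w0=1 w1=0
t8.Δ1 w2=1 clk=1 w0=1 w1=0
t8.Δ2 w2=0 clk=1 w0=1 w1=0
t8.Δ3 w2=0 clk=1 w0=0 w1=0
t9.Δ0 w2=0 clk=1 w0=0 w1=0
t9.Δ1 w2=0 clk=0 w0=0 w1=0
t10.Δ0 w2=0 clk=0 w0=0 w1=0
t10.Δ1 w2=0 clk=1 w0=0 w1=0
t10.Δ2 w2=1 clk=1 w0=0 w1=0
t10.Δ3 w2=1 clk=1 w0=1 w1=0
t11.Δ0 w2=1 clk=1 w0=1 w1=0
t11.Δ1 w2=1 clk=0 w0=1 w1=0
t12.Δ0 w2=1 clk=0 w0=1 w1=0
t12.Δ1 w2=1 clk=1 w0=1 w1=0
t12.Δ2 w2=0 clk=1 w0=1 w1=0
t12.Δ3 w2=0 clk=1 w0=0 w1=0

0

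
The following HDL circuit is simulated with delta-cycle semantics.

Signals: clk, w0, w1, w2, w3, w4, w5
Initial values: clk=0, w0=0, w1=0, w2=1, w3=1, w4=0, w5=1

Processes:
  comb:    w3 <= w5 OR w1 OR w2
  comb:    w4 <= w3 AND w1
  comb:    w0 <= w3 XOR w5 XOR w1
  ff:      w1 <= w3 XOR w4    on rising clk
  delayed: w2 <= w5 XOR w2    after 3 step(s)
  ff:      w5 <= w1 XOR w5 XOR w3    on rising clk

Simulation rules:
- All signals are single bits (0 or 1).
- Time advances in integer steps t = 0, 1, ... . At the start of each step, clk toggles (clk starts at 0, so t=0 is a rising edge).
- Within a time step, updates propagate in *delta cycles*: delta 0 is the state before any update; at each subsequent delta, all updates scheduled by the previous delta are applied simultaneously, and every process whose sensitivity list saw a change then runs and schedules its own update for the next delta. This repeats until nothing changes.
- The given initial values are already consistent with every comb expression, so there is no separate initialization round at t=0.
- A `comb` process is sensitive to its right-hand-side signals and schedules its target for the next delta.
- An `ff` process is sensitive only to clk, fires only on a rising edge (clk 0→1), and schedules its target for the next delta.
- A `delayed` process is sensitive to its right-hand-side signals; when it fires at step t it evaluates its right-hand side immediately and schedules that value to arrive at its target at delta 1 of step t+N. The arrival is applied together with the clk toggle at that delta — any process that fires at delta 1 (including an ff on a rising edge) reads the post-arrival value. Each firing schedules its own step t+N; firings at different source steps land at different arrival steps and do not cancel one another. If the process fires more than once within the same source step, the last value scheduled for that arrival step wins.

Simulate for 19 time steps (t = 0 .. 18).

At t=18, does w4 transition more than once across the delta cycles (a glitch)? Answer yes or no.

t=0 Δ0: w0=0 w1=0 w4=0 w2=1 clk=0 w5=1 w3=1
  Δ1: clk:0→1
  Δ2: w1:0→1, w5:1→0
  Δ3: w4:0→1
  (3Δ to stable)
t=1 Δ0: w0=0 w1=1 w4=1 w2=1 clk=1 w5=0 w3=1
  Δ1: clk:1→0
  (1Δ to stable)
t=2 Δ0: w0=0 w1=1 w4=1 w2=1 clk=0 w5=0 w3=1
  Δ1: clk:0→1
  Δ2: w1:1→0
  Δ3: w0:0→1, w4:1→0
  (3Δ to stable)
t=3 Δ0: w0=1 w1=0 w4=0 w2=1 clk=1 w5=0 w3=1
  Δ1: clk:1→0
  (1Δ to stable)
t=4 Δ0: w0=1 w1=0 w4=0 w2=1 clk=0 w5=0 w3=1
  Δ1: clk:0→1
  Δ2: w1:0→1, w5:0→1
  Δ3: w4:0→1
  (3Δ to stable)
t=5 Δ0: w0=1 w1=1 w4=1 w2=1 clk=1 w5=1 w3=1
  Δ1: clk:1→0
  (1Δ to stable)
t=6 Δ0: w0=1 w1=1 w4=1 w2=1 clk=0 w5=1 w3=1
  Δ1: clk:0→1
  Δ2: w1:1→0
  Δ3: w0:1→0, w4:1→0
  (3Δ to stable)
t=7 Δ0: w0=0 w1=0 w4=0 w2=1 clk=1 w5=1 w3=1
  Δ1: w2:1→0, clk:1→0
  (1Δ to stable)
t=8 Δ0: w0=0 w1=0 w4=0 w2=0 clk=0 w5=1 w3=1
  Δ1: clk:0→1
  Δ2: w1:0→1, w5:1→0
  Δ3: w4:0→1
  (3Δ to stable)
t=9 Δ0: w0=0 w1=1 w4=1 w2=0 clk=1 w5=0 w3=1
  Δ1: clk:1→0
  (1Δ to stable)
t=10 Δ0: w0=0 w1=1 w4=1 w2=0 clk=0 w5=0 w3=1
  Δ1: w2:0→1, clk:0→1
  Δ2: w1:1→0
  Δ3: w0:0→1, w4:1→0
  (3Δ to stable)
t=11 Δ0: w0=1 w1=0 w4=0 w2=1 clk=1 w5=0 w3=1
  Δ1: w2:1→0, clk:1→0
  Δ2: w3:1→0
  Δ3: w0:1→0
  (3Δ to stable)
t=12 Δ0: w0=0 w1=0 w4=0 w2=0 clk=0 w5=0 w3=0
  Δ1: clk:0→1
  (1Δ to stable)
t=13 Δ0: w0=0 w1=0 w4=0 w2=0 clk=1 w5=0 w3=0
  Δ1: w2:0→1, clk:1→0
  Δ2: w3:0→1
  Δ3: w0:0→1
  (3Δ to stable)
t=14 Δ0: w0=1 w1=0 w4=0 w2=1 clk=0 w5=0 w3=1
  Δ1: w2:1→0, clk:0→1
  Δ2: w1:0→1, w5:0→1, w3:1→0
  Δ3: w0:1→0, w3:0→1
  Δ4: w0:0→1, w4:0→1
  (4Δ to stable)
t=15 Δ0: w0=1 w1=1 w4=1 w2=0 clk=1 w5=1 w3=1
  Δ1: clk:1→0
  (1Δ to stable)
t=16 Δ0: w0=1 w1=1 w4=1 w2=0 clk=0 w5=1 w3=1
  Δ1: w2:0→1, clk:0→1
  Δ2: w1:1→0
  Δ3: w0:1→0, w4:1→0
  (3Δ to stable)
t=17 Δ0: w0=0 w1=0 w4=0 w2=1 clk=1 w5=1 w3=1
  Δ1: clk:1→0
  (1Δ to stable)
t=18 Δ0: w0=0 w1=0 w4=0 w2=1 clk=0 w5=1 w3=1
  Δ1: clk:0→1
  Δ2: w1:0→1, w5:1→0
  Δ3: w4:0→1
  (3Δ to stable)

no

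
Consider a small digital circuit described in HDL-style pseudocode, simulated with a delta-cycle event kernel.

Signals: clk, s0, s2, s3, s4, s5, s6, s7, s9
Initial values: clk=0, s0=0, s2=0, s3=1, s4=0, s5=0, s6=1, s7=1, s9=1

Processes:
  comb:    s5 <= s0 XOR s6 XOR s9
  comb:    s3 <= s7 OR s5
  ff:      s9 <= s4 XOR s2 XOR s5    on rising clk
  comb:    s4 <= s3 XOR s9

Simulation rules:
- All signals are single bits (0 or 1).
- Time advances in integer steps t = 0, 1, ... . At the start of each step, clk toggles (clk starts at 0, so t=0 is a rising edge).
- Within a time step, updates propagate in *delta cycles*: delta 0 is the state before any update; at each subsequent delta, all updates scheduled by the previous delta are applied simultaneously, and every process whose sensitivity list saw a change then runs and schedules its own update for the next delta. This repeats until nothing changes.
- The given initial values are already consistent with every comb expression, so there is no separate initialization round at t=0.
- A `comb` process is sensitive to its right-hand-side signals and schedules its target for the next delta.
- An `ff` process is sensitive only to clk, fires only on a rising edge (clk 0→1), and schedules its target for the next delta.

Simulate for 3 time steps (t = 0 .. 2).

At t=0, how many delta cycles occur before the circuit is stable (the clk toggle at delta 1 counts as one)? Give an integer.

t=0 Δ0: s6=1 s4=0 s0=0 s7=1 s5=0 s3=1 s2=0 s9=1 clk=0
  Δ1: clk:0→1
  Δ2: s9:1→0
  Δ3: s4:0→1, s5:0→1
  (3Δ to stable)
t=1 Δ0: s6=1 s4=1 s0=0 s7=1 s5=1 s3=1 s2=0 s9=0 clk=1
  Δ1: clk:1→0
  (1Δ to stable)
t=2 Δ0: s6=1 s4=1 s0=0 s7=1 s5=1 s3=1 s2=0 s9=0 clk=0
  Δ1: clk:0→1
  (1Δ to stable)

3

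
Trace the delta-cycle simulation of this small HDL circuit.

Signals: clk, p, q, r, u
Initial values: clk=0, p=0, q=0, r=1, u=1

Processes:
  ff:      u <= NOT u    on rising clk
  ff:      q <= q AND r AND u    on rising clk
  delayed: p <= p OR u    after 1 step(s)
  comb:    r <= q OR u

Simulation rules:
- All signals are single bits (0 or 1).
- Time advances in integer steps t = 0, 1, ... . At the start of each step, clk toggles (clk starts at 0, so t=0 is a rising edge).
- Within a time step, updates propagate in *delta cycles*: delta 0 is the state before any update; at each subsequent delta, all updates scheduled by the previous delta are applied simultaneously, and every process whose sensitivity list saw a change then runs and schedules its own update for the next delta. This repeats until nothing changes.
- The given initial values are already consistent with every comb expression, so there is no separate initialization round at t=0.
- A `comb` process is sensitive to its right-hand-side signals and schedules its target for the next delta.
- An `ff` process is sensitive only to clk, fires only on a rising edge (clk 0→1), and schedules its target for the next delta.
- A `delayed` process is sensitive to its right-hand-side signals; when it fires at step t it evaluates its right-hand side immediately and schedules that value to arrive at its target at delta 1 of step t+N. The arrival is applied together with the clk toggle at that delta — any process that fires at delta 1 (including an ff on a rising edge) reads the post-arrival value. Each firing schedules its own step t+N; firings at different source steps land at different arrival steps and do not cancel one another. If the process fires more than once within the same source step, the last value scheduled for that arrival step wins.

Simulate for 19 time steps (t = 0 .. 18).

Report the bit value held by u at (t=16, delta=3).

0

t0.Δ0 p=0 q=0 r=1 clk=0 u=1
t0.Δ1 p=0 q=0 r=1 clk=1 u=1
t0.Δ2 p=0 q=0 r=1 clk=1 u=0
t0.Δ3 p=0 q=0 r=0 clk=1 u=0
t1.Δ0 p=0 q=0 r=0 clk=1 u=0
t1.Δ1 p=0 q=0 r=0 clk=0 u=0
t2.Δ0 p=0 q=0 r=0 clk=0 u=0
t2.Δ1 p=0 q=0 r=0 clk=1 u=0
t2.Δ2 p=0 q=0 r=0 clk=1 u=1
t2.Δ3 p=0 q=0 r=1 clk=1 u=1
t3.Δ0 p=0 q=0 r=1 clk=1 u=1
t3.Δ1 p=1 q=0 r=1 clk=0 u=1
t4.Δ0 p=1 q=0 r=1 clk=0 u=1
t4.Δ1 p=1 q=0 r=1 clk=1 u=1
t4.Δ2 p=1 q=0 r=1 clk=1 u=0
t4.Δ3 p=1 q=0 r=0 clk=1 u=0
t5.Δ0 p=1 q=0 r=0 clk=1 u=0
t5.Δ1 p=1 q=0 r=0 clk=0 u=0
t6.Δ0 p=1 q=0 r=0 clk=0 u=0
t6.Δ1 p=1 q=0 r=0 clk=1 u=0
t6.Δ2 p=1 q=0 r=0 clk=1 u=1
t6.Δ3 p=1 q=0 r=1 clk=1 u=1
t7.Δ0 p=1 q=0 r=1 clk=1 u=1
t7.Δ1 p=1 q=0 r=1 clk=0 u=1
t8.Δ0 p=1 q=0 r=1 clk=0 u=1
t8.Δ1 p=1 q=0 r=1 clk=1 u=1
t8.Δ2 p=1 q=0 r=1 clk=1 u=0
t8.Δ3 p=1 q=0 r=0 clk=1 u=0
t9.Δ0 p=1 q=0 r=0 clk=1 u=0
t9.Δ1 p=1 q=0 r=0 clk=0 u=0
t10.Δ0 p=1 q=0 r=0 clk=0 u=0
t10.Δ1 p=1 q=0 r=0 clk=1 u=0
t10.Δ2 p=1 q=0 r=0 clk=1 u=1
t10.Δ3 p=1 q=0 r=1 clk=1 u=1
t11.Δ0 p=1 q=0 r=1 clk=1 u=1
t11.Δ1 p=1 q=0 r=1 clk=0 u=1
t12.Δ0 p=1 q=0 r=1 clk=0 u=1
t12.Δ1 p=1 q=0 r=1 clk=1 u=1
t12.Δ2 p=1 q=0 r=1 clk=1 u=0
t12.Δ3 p=1 q=0 r=0 clk=1 u=0
t13.Δ0 p=1 q=0 r=0 clk=1 u=0
t13.Δ1 p=1 q=0 r=0 clk=0 u=0
t14.Δ0 p=1 q=0 r=0 clk=0 u=0
t14.Δ1 p=1 q=0 r=0 clk=1 u=0
t14.Δ2 p=1 q=0 r=0 clk=1 u=1
t14.Δ3 p=1 q=0 r=1 clk=1 u=1
t15.Δ0 p=1 q=0 r=1 clk=1 u=1
t15.Δ1 p=1 q=0 r=1 clk=0 u=1
t16.Δ0 p=1 q=0 r=1 clk=0 u=1
t16.Δ1 p=1 q=0 r=1 clk=1 u=1
t16.Δ2 p=1 q=0 r=1 clk=1 u=0
t16.Δ3 p=1 q=0 r=0 clk=1 u=0
t17.Δ0 p=1 q=0 r=0 clk=1 u=0
t17.Δ1 p=1 q=0 r=0 clk=0 u=0
t18.Δ0 p=1 q=0 r=0 clk=0 u=0
t18.Δ1 p=1 q=0 r=0 clk=1 u=0
t18.Δ2 p=1 q=0 r=0 clk=1 u=1
t18.Δ3 p=1 q=0 r=1 clk=1 u=1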